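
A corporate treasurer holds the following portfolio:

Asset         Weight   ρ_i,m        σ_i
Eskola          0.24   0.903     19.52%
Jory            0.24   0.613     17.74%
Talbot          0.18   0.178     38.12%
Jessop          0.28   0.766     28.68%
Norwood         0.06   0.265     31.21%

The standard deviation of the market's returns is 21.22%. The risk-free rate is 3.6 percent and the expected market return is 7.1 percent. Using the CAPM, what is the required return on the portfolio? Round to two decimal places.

β_Eskola = 0.903 × 19.52% / 21.22% = 0.8307
β_Jory = 0.613 × 17.74% / 21.22% = 0.5125
β_Talbot = 0.178 × 38.12% / 21.22% = 0.3198
β_Jessop = 0.766 × 28.68% / 21.22% = 1.0353
β_Norwood = 0.265 × 31.21% / 21.22% = 0.3898
β_P = Σ w_i β_i = 0.24×0.8307 + 0.24×0.5125 + 0.18×0.3198 + 0.28×1.0353 + 0.06×0.3898 = 0.6932
MRP = 7.1% − 3.6% = 3.50%
E(R_P) = R_f + β_P × MRP = 3.6% + 0.6932 × 3.5% = 6.03%

6.03%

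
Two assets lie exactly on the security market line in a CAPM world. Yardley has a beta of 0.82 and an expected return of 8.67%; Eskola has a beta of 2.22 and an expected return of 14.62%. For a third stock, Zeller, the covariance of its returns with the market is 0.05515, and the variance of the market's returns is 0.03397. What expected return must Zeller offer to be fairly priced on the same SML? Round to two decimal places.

12.08%

MRP = (14.62% − 8.67%) / (2.22 − 0.82) = 4.2500%
R_f = 8.67% − 0.82 × 4.2500% = 5.1850%
β_Zeller = Cov / Var(R_m) = 0.05515 / 0.03397 = 1.6235
E(R_Zeller) = R_f + β × MRP = 5.1850% + 1.6235 × 4.2500% = 12.08%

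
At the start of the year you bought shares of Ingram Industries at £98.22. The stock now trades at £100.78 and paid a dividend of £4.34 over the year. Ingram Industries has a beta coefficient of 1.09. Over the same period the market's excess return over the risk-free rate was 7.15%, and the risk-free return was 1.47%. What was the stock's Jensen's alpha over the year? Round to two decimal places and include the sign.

Realised HPR = (P1 + D1 − P0) / P0 = (100.78 + 4.34 − 98.22) / 98.22 = 6.90 / 98.22 = 7.0250%
CAPM required = R_f + β·MRP = 1.47% + 1.09 × 7.15% = 9.2635%
α = realised − required = 7.0250% − 9.2635% = -2.24%

-2.24%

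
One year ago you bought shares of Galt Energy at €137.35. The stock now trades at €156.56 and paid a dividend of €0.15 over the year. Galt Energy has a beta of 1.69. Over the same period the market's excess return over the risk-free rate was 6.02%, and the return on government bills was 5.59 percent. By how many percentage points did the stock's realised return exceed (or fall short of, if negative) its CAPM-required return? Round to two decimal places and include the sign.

-1.67%

Realised HPR = (P1 + D1 − P0) / P0 = (156.56 + 0.15 − 137.35) / 137.35 = 19.36 / 137.35 = 14.0954%
CAPM required = R_f + β·MRP = 5.59% + 1.69 × 6.02% = 15.7638%
α = realised − required = 14.0954% − 15.7638% = -1.67%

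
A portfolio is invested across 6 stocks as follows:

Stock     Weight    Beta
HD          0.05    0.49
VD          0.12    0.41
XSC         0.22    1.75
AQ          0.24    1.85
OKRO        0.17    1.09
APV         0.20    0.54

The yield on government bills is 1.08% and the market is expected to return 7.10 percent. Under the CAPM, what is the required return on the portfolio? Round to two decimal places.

β_P = Σ w_i β_i = 0.05×0.49 + 0.12×0.41 + 0.22×1.75 + 0.24×1.85 + 0.17×1.09 + 0.20×0.54 = 1.1960
MRP = 7.10% − 1.08% = 6.02%
E(R_P) = R_f + β_P × MRP = 1.08% + 1.1960 × 6.02% = 8.28%

8.28%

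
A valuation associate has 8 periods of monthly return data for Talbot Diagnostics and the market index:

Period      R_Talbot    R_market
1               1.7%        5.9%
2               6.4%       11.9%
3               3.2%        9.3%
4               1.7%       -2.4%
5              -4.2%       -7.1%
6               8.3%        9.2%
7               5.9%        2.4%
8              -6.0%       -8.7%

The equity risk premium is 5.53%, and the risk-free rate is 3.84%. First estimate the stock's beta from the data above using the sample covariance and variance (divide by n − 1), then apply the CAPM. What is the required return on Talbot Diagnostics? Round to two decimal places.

6.92%

Mean R_i = (1.7 + 6.4 + 3.2 + 1.7 − 4.2 + 8.3 + 5.9 − 6.0) / 8 = 2.1250%
Mean R_m = (5.9 + 11.9 + 9.3 − 2.4 − 7.1 + 9.2 + 2.4 − 8.7) / 8 = 2.5625%
Σ(R_i − R̄_i)(R_m − R̄_m) = 240.8475  ⇒  Cov = 240.8475 / 7 = 34.4068
Σ(R_m − R̄_m)² = 432.6388  ⇒  Var(R_m) = 432.6388 / 7 = 61.8055
β = Cov / Var(R_m) = 34.4068 / 61.8055 = 0.5567
E(R) = R_f + β × MRP = 3.84% + 0.5567 × 5.53% = 6.92%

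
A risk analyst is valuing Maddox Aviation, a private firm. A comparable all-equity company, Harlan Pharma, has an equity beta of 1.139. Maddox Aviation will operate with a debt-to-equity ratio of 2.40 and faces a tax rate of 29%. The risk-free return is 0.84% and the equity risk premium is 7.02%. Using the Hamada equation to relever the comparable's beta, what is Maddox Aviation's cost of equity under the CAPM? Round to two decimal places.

22.46%

β_L = β_U × [1 + (1 − t)(D/E)] = 1.139 × [1 + (1 − 0.29) × 2.40]
    = 1.139 × [1 + 0.71 × 2.40] = 1.139 × 2.7040 = 3.0799
E(R) = R_f + β_L × MRP = 0.84% + 3.0799 × 7.02% = 22.46%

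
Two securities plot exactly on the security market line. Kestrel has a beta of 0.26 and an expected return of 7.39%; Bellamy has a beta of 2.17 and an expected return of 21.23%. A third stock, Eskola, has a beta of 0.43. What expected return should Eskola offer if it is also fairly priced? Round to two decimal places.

MRP (SML slope) = (21.23% − 7.39%) / (2.17 − 0.26) = 13.84% / 1.91 = 7.2461%
R_f (intercept) = 7.39% − 0.26 × 7.2461% = 5.5060%
E(R_Eskola) = R_f + β × MRP = 5.5060% + 0.43 × 7.2461% = 8.62%

8.62%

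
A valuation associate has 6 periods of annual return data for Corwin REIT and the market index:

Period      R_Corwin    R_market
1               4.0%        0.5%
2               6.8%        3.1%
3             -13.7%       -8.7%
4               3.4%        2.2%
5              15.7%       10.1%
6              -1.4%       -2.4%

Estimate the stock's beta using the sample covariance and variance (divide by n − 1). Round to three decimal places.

Mean R_i = (4.0 + 6.8 − 13.7 + 3.4 + 15.7 − 1.4) / 6 = 2.4667%
Mean R_m = (0.5 + 3.1 − 8.7 + 2.2 + 10.1 − 2.4) / 6 = 0.8000%
Σ(R_i − R̄_i)(R_m − R̄_m) = 299.8400  ⇒  Cov = 299.8400 / 5 = 59.9680
Σ(R_m − R̄_m)² = 194.3200  ⇒  Var(R_m) = 194.3200 / 5 = 38.8640
β = Cov / Var(R_m) = 59.9680 / 38.8640 = 1.5430

1.543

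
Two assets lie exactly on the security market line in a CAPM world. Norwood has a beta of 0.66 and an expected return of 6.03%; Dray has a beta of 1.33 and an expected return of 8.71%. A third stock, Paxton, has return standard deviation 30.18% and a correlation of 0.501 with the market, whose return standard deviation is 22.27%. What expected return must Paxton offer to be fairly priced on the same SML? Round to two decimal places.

6.11%

MRP = (8.71% − 6.03%) / (1.33 − 0.66) = 4.0000%
R_f = 6.03% − 0.66 × 4.0000% = 3.3900%
β_Paxton = ρ·σ_i/σ_m = 0.501 × 30.18 / 22.27 = 0.6789
E(R_Paxton) = R_f + β × MRP = 3.3900% + 0.6789 × 4.0000% = 6.11%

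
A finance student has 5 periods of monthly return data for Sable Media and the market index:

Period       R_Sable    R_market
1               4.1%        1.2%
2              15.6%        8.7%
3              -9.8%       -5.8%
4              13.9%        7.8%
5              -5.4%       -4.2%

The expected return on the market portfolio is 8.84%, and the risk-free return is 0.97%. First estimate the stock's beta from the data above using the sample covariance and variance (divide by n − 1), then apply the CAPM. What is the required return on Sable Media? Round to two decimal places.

Mean R_i = (4.1 + 15.6 − 9.8 + 13.9 − 5.4) / 5 = 3.6800%
Mean R_m = (1.2 + 8.7 − 5.8 + 7.8 − 4.2) / 5 = 1.5400%
Σ(R_i − R̄_i)(R_m − R̄_m) = 300.2440  ⇒  Cov = 300.2440 / 4 = 75.0610
Σ(R_m − R̄_m)² = 177.3920  ⇒  Var(R_m) = 177.3920 / 4 = 44.3480
β = Cov / Var(R_m) = 75.0610 / 44.3480 = 1.6925
MRP = 8.84% − 0.97% = 7.87%
E(R) = R_f + β × MRP = 0.97% + 1.6925 × 7.87% = 14.29%

14.29%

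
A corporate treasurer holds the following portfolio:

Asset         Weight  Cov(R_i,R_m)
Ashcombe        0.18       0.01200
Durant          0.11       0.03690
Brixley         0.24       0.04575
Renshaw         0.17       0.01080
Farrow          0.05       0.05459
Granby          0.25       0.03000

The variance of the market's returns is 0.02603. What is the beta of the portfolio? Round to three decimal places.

1.124

β_Ashcombe = 0.01200 / 0.02603 = 0.4610
β_Durant = 0.03690 / 0.02603 = 1.4176
β_Brixley = 0.04575 / 0.02603 = 1.7576
β_Renshaw = 0.01080 / 0.02603 = 0.4149
β_Farrow = 0.05459 / 0.02603 = 2.0972
β_Granby = 0.03000 / 0.02603 = 1.1525
β_P = Σ w_i β_i = 0.18×0.4610 + 0.11×1.4176 + 0.24×1.7576 + 0.17×0.4149 + 0.05×2.0972 + 0.25×1.1525 = 1.1243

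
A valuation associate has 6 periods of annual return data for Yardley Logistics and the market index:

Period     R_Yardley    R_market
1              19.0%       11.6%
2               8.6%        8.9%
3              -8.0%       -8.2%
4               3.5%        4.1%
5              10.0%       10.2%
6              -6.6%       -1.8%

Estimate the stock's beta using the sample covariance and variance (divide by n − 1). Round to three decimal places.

1.260

Mean R_i = (19.0 + 8.6 − 8.0 + 3.5 + 10.0 − 6.6) / 6 = 4.4167%
Mean R_m = (11.6 + 8.9 − 8.2 + 4.1 + 10.2 − 1.8) / 6 = 4.1333%
Σ(R_i − R̄_i)(R_m − R̄_m) = 381.2367  ⇒  Cov = 381.2367 / 5 = 76.2473
Σ(R_m − R̄_m)² = 302.5933  ⇒  Var(R_m) = 302.5933 / 5 = 60.5187
β = Cov / Var(R_m) = 76.2473 / 60.5187 = 1.2599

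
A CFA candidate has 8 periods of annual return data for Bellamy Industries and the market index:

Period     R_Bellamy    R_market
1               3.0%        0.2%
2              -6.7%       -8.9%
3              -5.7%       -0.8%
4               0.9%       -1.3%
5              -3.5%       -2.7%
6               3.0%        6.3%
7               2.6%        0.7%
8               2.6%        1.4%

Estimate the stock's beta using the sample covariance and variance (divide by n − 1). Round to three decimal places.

0.744

Mean R_i = (3.0 − 6.7 − 5.7 + 0.9 − 3.5 + 3.0 + 2.6 + 2.6) / 8 = -0.4750%
Mean R_m = (0.2 − 8.9 − 0.8 − 1.3 − 2.7 + 6.3 + 0.7 + 1.4) / 8 = -0.6375%
Σ(R_i − R̄_i)(R_m − R̄_m) = 95.0075  ⇒  Cov = 95.0075 / 7 = 13.5725
Σ(R_m − R̄_m)² = 127.7588  ⇒  Var(R_m) = 127.7588 / 7 = 18.2513
β = Cov / Var(R_m) = 13.5725 / 18.2513 = 0.7436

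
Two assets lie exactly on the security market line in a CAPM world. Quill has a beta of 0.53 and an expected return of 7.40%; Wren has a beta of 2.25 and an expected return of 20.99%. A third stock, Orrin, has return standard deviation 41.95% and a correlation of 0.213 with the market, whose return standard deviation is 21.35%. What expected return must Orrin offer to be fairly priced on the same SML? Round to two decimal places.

6.52%

MRP = (20.99% − 7.40%) / (2.25 − 0.53) = 7.9012%
R_f = 7.40% − 0.53 × 7.9012% = 3.2124%
β_Orrin = ρ·σ_i/σ_m = 0.213 × 41.95 / 21.35 = 0.4185
E(R_Orrin) = R_f + β × MRP = 3.2124% + 0.4185 × 7.9012% = 6.52%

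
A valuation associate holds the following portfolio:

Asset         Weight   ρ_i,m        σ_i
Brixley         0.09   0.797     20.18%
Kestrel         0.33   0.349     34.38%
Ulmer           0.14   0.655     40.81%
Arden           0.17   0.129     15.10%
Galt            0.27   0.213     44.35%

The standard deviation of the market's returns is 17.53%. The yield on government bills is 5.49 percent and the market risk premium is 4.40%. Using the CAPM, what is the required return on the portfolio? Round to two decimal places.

β_Brixley = 0.797 × 20.18% / 17.53% = 0.9175
β_Kestrel = 0.349 × 34.38% / 17.53% = 0.6845
β_Ulmer = 0.655 × 40.81% / 17.53% = 1.5248
β_Arden = 0.129 × 15.10% / 17.53% = 0.1111
β_Galt = 0.213 × 44.35% / 17.53% = 0.5389
β_P = Σ w_i β_i = 0.09×0.9175 + 0.33×0.6845 + 0.14×1.5248 + 0.17×0.1111 + 0.27×0.5389 = 0.6863
E(R_P) = R_f + β_P × MRP = 5.49% + 0.6863 × 4.40% = 8.51%

8.51%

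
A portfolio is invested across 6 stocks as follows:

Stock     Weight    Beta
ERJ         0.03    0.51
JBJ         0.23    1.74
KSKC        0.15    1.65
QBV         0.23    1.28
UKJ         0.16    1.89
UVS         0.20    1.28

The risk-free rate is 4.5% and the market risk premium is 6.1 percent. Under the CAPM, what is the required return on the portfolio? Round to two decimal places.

13.75%

β_P = Σ w_i β_i = 0.03×0.51 + 0.23×1.74 + 0.15×1.65 + 0.23×1.28 + 0.16×1.89 + 0.20×1.28 = 1.5158
E(R_P) = R_f + β_P × MRP = 4.5% + 1.5158 × 6.1% = 13.75%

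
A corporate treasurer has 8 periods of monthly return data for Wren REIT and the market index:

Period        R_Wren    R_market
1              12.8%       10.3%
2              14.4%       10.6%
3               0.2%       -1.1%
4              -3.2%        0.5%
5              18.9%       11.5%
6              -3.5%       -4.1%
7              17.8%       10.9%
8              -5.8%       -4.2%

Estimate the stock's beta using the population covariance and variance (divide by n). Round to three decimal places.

1.429

Mean R_i = (12.8 + 14.4 + 0.2 − 3.2 + 18.9 − 3.5 + 17.8 − 5.8) / 8 = 6.4500%
Mean R_m = (10.3 + 10.6 − 1.1 + 0.5 + 11.5 − 4.1 + 10.9 − 4.2) / 8 = 4.3000%
Σ(R_i − R̄_i)(R_m − R̄_m) = 510.8600  ⇒  Cov = 510.8600 / 8 = 63.8575
Σ(R_m − R̄_m)² = 357.5000  ⇒  Var(R_m) = 357.5000 / 8 = 44.6875
β = Cov / Var(R_m) = 63.8575 / 44.6875 = 1.4290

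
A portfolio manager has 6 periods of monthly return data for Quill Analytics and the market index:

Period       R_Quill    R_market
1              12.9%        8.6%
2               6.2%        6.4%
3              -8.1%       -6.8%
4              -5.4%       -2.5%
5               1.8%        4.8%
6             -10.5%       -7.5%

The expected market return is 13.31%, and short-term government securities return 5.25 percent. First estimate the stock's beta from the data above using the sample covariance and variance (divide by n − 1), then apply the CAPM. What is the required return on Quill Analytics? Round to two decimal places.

Mean R_i = (12.9 + 6.2 − 8.1 − 5.4 + 1.8 − 10.5) / 6 = -0.5167%
Mean R_m = (8.6 + 6.4 − 6.8 − 2.5 + 4.8 − 7.5) / 6 = 0.5000%
Σ(R_i − R̄_i)(R_m − R̄_m) = 308.1400  ⇒  Cov = 308.1400 / 5 = 61.6280
Σ(R_m − R̄_m)² = 245.2000  ⇒  Var(R_m) = 245.2000 / 5 = 49.0400
β = Cov / Var(R_m) = 61.6280 / 49.0400 = 1.2567
MRP = 13.31% − 5.25% = 8.06%
E(R) = R_f + β × MRP = 5.25% + 1.2567 × 8.06% = 15.38%

15.38%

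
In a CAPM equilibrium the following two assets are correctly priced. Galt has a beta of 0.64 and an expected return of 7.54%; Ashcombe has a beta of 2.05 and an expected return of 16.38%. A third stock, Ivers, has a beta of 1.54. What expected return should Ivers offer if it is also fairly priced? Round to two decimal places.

13.18%

MRP (SML slope) = (16.38% − 7.54%) / (2.05 − 0.64) = 8.84% / 1.41 = 6.2695%
R_f (intercept) = 7.54% − 0.64 × 6.2695% = 3.5275%
E(R_Ivers) = R_f + β × MRP = 3.5275% + 1.54 × 6.2695% = 13.18%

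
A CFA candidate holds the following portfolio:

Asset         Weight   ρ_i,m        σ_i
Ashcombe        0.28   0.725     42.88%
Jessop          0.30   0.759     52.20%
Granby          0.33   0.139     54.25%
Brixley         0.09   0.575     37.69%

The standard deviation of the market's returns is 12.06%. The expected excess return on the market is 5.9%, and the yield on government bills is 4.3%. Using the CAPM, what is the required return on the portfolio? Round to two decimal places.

16.54%

β_Ashcombe = 0.725 × 42.88% / 12.06% = 2.5778
β_Jessop = 0.759 × 52.20% / 12.06% = 3.2852
β_Granby = 0.139 × 54.25% / 12.06% = 0.6253
β_Brixley = 0.575 × 37.69% / 12.06% = 1.7970
β_P = Σ w_i β_i = 0.28×2.5778 + 0.30×3.2852 + 0.33×0.6253 + 0.09×1.7970 = 2.0754
E(R_P) = R_f + β_P × MRP = 4.3% + 2.0754 × 5.9% = 16.54%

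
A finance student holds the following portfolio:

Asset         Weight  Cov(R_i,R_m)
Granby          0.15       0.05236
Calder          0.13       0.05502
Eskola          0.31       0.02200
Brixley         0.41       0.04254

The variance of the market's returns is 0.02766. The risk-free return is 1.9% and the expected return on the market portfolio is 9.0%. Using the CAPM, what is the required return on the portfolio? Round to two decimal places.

β_Granby = 0.05236 / 0.02766 = 1.8930
β_Calder = 0.05502 / 0.02766 = 1.9892
β_Eskola = 0.02200 / 0.02766 = 0.7954
β_Brixley = 0.04254 / 0.02766 = 1.5380
β_P = Σ w_i β_i = 0.15×1.8930 + 0.13×1.9892 + 0.31×0.7954 + 0.41×1.5380 = 1.4197
MRP = 9.0% − 1.9% = 7.10%
E(R_P) = R_f + β_P × MRP = 1.9% + 1.4197 × 7.1% = 11.98%

11.98%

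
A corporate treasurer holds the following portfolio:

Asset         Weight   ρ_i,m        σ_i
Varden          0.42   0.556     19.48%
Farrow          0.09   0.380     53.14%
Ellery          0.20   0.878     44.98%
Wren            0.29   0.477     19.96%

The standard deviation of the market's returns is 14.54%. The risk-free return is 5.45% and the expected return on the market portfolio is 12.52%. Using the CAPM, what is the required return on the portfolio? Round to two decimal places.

β_Varden = 0.556 × 19.48% / 14.54% = 0.7449
β_Farrow = 0.380 × 53.14% / 14.54% = 1.3888
β_Ellery = 0.878 × 44.98% / 14.54% = 2.7161
β_Wren = 0.477 × 19.96% / 14.54% = 0.6548
β_P = Σ w_i β_i = 0.42×0.7449 + 0.09×1.3888 + 0.20×2.7161 + 0.29×0.6548 = 1.1710
MRP = 12.52% − 5.45% = 7.07%
E(R_P) = R_f + β_P × MRP = 5.45% + 1.1710 × 7.07% = 13.73%

13.73%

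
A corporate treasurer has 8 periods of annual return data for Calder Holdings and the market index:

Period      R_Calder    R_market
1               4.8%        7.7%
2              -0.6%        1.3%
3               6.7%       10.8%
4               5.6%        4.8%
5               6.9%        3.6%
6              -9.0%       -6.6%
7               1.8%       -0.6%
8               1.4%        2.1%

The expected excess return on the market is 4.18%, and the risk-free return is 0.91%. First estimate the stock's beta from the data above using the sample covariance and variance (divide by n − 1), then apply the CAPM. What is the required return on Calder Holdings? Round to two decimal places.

Mean R_i = (4.8 − 0.6 + 6.7 + 5.6 + 6.9 − 9.0 + 1.8 + 1.4) / 8 = 2.2000%
Mean R_m = (7.7 + 1.3 + 10.8 + 4.8 + 3.6 − 6.6 − 0.6 + 2.1) / 8 = 2.8875%
Σ(R_i − R̄_i)(R_m − R̄_m) = 170.7000  ⇒  Cov = 170.7000 / 7 = 24.3857
Σ(R_m − R̄_m)² = 195.2488  ⇒  Var(R_m) = 195.2488 / 7 = 27.8927
β = Cov / Var(R_m) = 24.3857 / 27.8927 = 0.8743
E(R) = R_f + β × MRP = 0.91% + 0.8743 × 4.18% = 4.56%

4.56%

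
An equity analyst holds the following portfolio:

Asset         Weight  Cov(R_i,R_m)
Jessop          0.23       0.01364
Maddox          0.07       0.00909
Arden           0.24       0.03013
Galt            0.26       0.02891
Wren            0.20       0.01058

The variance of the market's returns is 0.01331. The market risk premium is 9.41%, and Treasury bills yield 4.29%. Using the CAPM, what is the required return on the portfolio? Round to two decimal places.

18.88%

β_Jessop = 0.01364 / 0.01331 = 1.0248
β_Maddox = 0.00909 / 0.01331 = 0.6829
β_Arden = 0.03013 / 0.01331 = 2.2637
β_Galt = 0.02891 / 0.01331 = 2.1721
β_Wren = 0.01058 / 0.01331 = 0.7949
β_P = Σ w_i β_i = 0.23×1.0248 + 0.07×0.6829 + 0.24×2.2637 + 0.26×2.1721 + 0.20×0.7949 = 1.5505
E(R_P) = R_f + β_P × MRP = 4.29% + 1.5505 × 9.41% = 18.88%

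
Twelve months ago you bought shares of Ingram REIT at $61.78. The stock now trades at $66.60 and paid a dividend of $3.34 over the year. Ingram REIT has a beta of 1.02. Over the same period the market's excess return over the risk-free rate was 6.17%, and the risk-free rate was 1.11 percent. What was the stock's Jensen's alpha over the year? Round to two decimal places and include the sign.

Realised HPR = (P1 + D1 − P0) / P0 = (66.60 + 3.34 − 61.78) / 61.78 = 8.16 / 61.78 = 13.2082%
CAPM required = R_f + β·MRP = 1.11% + 1.02 × 6.17% = 7.4034%
α = realised − required = 13.2082% − 7.4034% = +5.80%

+5.80%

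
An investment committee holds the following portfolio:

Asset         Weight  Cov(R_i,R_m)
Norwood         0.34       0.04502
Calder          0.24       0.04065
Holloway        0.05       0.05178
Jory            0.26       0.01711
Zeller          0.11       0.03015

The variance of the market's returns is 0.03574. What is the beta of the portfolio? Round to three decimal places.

0.991

β_Norwood = 0.04502 / 0.03574 = 1.2597
β_Calder = 0.04065 / 0.03574 = 1.1374
β_Holloway = 0.05178 / 0.03574 = 1.4488
β_Jory = 0.01711 / 0.03574 = 0.4787
β_Zeller = 0.03015 / 0.03574 = 0.8436
β_P = Σ w_i β_i = 0.34×1.2597 + 0.24×1.1374 + 0.05×1.4488 + 0.26×0.4787 + 0.11×0.8436 = 0.9910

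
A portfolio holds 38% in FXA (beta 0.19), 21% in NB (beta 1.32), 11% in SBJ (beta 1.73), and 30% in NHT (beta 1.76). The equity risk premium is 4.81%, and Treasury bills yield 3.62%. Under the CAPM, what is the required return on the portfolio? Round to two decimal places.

8.76%

β_P = Σ w_i β_i = 0.38×0.19 + 0.21×1.32 + 0.11×1.73 + 0.30×1.76 = 1.0677
E(R_P) = R_f + β_P × MRP = 3.62% + 1.0677 × 4.81% = 8.76%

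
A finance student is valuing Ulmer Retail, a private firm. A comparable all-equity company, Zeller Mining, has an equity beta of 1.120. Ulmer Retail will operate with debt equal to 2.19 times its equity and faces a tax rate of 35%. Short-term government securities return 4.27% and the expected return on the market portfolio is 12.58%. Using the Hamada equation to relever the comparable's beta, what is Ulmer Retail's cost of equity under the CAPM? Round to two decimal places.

26.83%

β_L = β_U × [1 + (1 − t)(D/E)] = 1.120 × [1 + (1 − 0.35) × 2.19]
    = 1.120 × [1 + 0.65 × 2.19] = 1.120 × 2.4235 = 2.7143
MRP = 12.58% − 4.27% = 8.31%
E(R) = R_f + β_L × MRP = 4.27% + 2.7143 × 8.31% = 26.83%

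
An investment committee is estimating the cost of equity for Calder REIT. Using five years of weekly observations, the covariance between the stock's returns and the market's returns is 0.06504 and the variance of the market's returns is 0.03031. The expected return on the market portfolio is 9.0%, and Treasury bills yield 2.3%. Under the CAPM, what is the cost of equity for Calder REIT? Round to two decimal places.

16.68%

β = Cov(R_i, R_m) / Var(R_m) = 0.06504 / 0.03031 = 2.1458
MRP = 9.0% − 2.3% = 6.70%
E(R) = R_f + β × MRP = 2.3% + 2.1458 × 6.7% = 16.68%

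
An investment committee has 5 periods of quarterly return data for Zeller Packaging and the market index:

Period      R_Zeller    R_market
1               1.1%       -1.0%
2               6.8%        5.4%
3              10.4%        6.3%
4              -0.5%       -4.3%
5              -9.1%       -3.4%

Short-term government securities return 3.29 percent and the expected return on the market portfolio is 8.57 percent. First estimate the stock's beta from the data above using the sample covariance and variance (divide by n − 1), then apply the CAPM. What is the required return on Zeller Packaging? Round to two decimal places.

10.23%

Mean R_i = (1.1 + 6.8 + 10.4 − 0.5 − 9.1) / 5 = 1.7400%
Mean R_m = (-1.0 + 5.4 + 6.3 − 4.3 − 3.4) / 5 = 0.6000%
Σ(R_i − R̄_i)(R_m − R̄_m) = 129.0100  ⇒  Cov = 129.0100 / 4 = 32.2525
Σ(R_m − R̄_m)² = 98.1000  ⇒  Var(R_m) = 98.1000 / 4 = 24.5250
β = Cov / Var(R_m) = 32.2525 / 24.5250 = 1.3151
MRP = 8.57% − 3.29% = 5.28%
E(R) = R_f + β × MRP = 3.29% + 1.3151 × 5.28% = 10.23%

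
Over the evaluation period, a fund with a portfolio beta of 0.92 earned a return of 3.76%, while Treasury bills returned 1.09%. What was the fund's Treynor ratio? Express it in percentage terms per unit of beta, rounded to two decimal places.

Treynor = (R_P − R_f) / β_P = (3.76% − 1.09%) / 0.9200 = 2.67% / 0.9200 = 2.90%

2.90%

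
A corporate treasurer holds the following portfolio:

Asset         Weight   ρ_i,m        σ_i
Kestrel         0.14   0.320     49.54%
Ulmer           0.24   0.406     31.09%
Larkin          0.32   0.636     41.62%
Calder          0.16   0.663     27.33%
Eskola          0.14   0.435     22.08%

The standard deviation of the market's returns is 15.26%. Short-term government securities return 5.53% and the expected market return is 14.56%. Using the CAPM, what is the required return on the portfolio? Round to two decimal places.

16.16%

β_Kestrel = 0.320 × 49.54% / 15.26% = 1.0388
β_Ulmer = 0.406 × 31.09% / 15.26% = 0.8272
β_Larkin = 0.636 × 41.62% / 15.26% = 1.7346
β_Calder = 0.663 × 27.33% / 15.26% = 1.1874
β_Eskola = 0.435 × 22.08% / 15.26% = 0.6294
β_P = Σ w_i β_i = 0.14×1.0388 + 0.24×0.8272 + 0.32×1.7346 + 0.16×1.1874 + 0.14×0.6294 = 1.1771
MRP = 14.56% − 5.53% = 9.03%
E(R_P) = R_f + β_P × MRP = 5.53% + 1.1771 × 9.03% = 16.16%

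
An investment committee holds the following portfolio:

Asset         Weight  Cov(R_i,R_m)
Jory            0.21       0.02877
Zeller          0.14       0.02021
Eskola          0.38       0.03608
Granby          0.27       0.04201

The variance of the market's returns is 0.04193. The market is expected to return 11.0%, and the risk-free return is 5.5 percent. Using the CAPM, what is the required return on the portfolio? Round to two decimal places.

9.95%

β_Jory = 0.02877 / 0.04193 = 0.6861
β_Zeller = 0.02021 / 0.04193 = 0.4820
β_Eskola = 0.03608 / 0.04193 = 0.8605
β_Granby = 0.04201 / 0.04193 = 1.0019
β_P = Σ w_i β_i = 0.21×0.6861 + 0.14×0.4820 + 0.38×0.8605 + 0.27×1.0019 = 0.8091
MRP = 11.0% − 5.5% = 5.50%
E(R_P) = R_f + β_P × MRP = 5.5% + 0.8091 × 5.5% = 9.95%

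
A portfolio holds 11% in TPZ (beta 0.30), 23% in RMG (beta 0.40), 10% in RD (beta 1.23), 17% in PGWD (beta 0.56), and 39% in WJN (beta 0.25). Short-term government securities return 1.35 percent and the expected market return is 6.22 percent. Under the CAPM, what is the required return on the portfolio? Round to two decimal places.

β_P = Σ w_i β_i = 0.11×0.30 + 0.23×0.40 + 0.10×1.23 + 0.17×0.56 + 0.39×0.25 = 0.4407
MRP = 6.22% − 1.35% = 4.87%
E(R_P) = R_f + β_P × MRP = 1.35% + 0.4407 × 4.87% = 3.50%

3.50%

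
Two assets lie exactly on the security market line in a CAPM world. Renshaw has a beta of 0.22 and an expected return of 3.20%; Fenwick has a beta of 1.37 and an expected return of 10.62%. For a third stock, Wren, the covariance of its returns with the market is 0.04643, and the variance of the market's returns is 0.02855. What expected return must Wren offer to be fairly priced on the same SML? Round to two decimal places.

MRP = (10.62% − 3.20%) / (1.37 − 0.22) = 6.4522%
R_f = 3.20% − 0.22 × 6.4522% = 1.7805%
β_Wren = Cov / Var(R_m) = 0.04643 / 0.02855 = 1.6263
E(R_Wren) = R_f + β × MRP = 1.7805% + 1.6263 × 6.4522% = 12.27%

12.27%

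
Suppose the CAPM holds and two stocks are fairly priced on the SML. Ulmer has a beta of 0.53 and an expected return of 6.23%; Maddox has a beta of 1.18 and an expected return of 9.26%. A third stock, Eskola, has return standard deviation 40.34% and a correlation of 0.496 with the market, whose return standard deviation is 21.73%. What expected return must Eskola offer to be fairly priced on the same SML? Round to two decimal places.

MRP = (9.26% − 6.23%) / (1.18 − 0.53) = 4.6615%
R_f = 6.23% − 0.53 × 4.6615% = 3.7594%
β_Eskola = ρ·σ_i/σ_m = 0.496 × 40.34 / 21.73 = 0.9208
E(R_Eskola) = R_f + β × MRP = 3.7594% + 0.9208 × 4.6615% = 8.05%

8.05%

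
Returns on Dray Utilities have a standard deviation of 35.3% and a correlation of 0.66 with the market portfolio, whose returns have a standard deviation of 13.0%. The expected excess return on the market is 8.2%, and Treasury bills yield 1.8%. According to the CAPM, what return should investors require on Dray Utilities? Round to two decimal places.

β = ρ × σ_i / σ_m = 0.66 × 35.3% / 13.0% = 1.7922
E(R) = 1.8% + 1.7922 × 8.2% = 16.50%

16.50%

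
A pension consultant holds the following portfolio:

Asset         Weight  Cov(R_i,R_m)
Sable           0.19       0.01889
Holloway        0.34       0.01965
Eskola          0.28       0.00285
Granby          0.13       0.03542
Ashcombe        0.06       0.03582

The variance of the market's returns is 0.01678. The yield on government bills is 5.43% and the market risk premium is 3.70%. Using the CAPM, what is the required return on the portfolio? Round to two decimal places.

β_Sable = 0.01889 / 0.01678 = 1.1257
β_Holloway = 0.01965 / 0.01678 = 1.1710
β_Eskola = 0.00285 / 0.01678 = 0.1698
β_Granby = 0.03542 / 0.01678 = 2.1108
β_Ashcombe = 0.03582 / 0.01678 = 2.1347
β_P = Σ w_i β_i = 0.19×1.1257 + 0.34×1.1710 + 0.28×0.1698 + 0.13×2.1108 + 0.06×2.1347 = 1.0621
E(R_P) = R_f + β_P × MRP = 5.43% + 1.0621 × 3.70% = 9.36%

9.36%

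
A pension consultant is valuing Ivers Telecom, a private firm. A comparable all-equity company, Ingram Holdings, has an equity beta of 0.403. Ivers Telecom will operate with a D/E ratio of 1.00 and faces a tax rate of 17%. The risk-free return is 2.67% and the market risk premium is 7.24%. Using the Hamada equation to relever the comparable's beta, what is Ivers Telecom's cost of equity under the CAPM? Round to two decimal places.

β_L = β_U × [1 + (1 − t)(D/E)] = 0.403 × [1 + (1 − 0.17) × 1.00]
    = 0.403 × [1 + 0.83 × 1.00] = 0.403 × 1.8300 = 0.7375
E(R) = R_f + β_L × MRP = 2.67% + 0.7375 × 7.24% = 8.01%

8.01%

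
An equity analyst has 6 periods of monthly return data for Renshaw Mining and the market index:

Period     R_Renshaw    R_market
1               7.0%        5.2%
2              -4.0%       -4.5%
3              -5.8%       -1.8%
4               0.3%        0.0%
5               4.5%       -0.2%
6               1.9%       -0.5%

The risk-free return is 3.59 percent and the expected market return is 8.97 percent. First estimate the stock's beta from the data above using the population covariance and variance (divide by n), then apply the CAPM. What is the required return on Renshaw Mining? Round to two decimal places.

10.46%

Mean R_i = (7.0 − 4.0 − 5.8 + 0.3 + 4.5 + 1.9) / 6 = 0.6500%
Mean R_m = (5.2 − 4.5 − 1.8 + 0.0 − 0.2 − 0.5) / 6 = -0.3000%
Σ(R_i − R̄_i)(R_m − R̄_m) = 64.1600  ⇒  Cov = 64.1600 / 6 = 10.6933
Σ(R_m − R̄_m)² = 50.2800  ⇒  Var(R_m) = 50.2800 / 6 = 8.3800
β = Cov / Var(R_m) = 10.6933 / 8.3800 = 1.2761
MRP = 8.97% − 3.59% = 5.38%
E(R) = R_f + β × MRP = 3.59% + 1.2761 × 5.38% = 10.46%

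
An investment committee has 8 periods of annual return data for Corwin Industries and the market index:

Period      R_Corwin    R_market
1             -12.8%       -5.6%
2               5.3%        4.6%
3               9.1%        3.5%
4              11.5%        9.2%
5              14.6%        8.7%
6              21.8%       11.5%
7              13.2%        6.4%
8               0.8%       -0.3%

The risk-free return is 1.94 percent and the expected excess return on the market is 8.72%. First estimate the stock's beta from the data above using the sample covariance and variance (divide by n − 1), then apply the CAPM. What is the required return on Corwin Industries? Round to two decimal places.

Mean R_i = (-12.8 + 5.3 + 9.1 + 11.5 + 14.6 + 21.8 + 13.2 + 0.8) / 8 = 7.9375%
Mean R_m = (-5.6 + 4.6 + 3.5 + 9.2 + 8.7 + 11.5 + 6.4 − 0.3) / 8 = 4.7500%
Σ(R_i − R̄_i)(R_m − R̄_m) = 394.0450  ⇒  Cov = 394.0450 / 7 = 56.2921
Σ(R_m − R̄_m)² = 217.9000  ⇒  Var(R_m) = 217.9000 / 7 = 31.1286
β = Cov / Var(R_m) = 56.2921 / 31.1286 = 1.8084
E(R) = R_f + β × MRP = 1.94% + 1.8084 × 8.72% = 17.71%

17.71%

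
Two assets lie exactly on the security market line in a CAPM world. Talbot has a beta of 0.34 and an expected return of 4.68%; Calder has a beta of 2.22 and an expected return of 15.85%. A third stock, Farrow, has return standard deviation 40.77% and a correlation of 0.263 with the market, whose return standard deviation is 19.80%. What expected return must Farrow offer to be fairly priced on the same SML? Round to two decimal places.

MRP = (15.85% − 4.68%) / (2.22 − 0.34) = 5.9415%
R_f = 4.68% − 0.34 × 5.9415% = 2.6599%
β_Farrow = ρ·σ_i/σ_m = 0.263 × 40.77 / 19.80 = 0.5415
E(R_Farrow) = R_f + β × MRP = 2.6599% + 0.5415 × 5.9415% = 5.88%

5.88%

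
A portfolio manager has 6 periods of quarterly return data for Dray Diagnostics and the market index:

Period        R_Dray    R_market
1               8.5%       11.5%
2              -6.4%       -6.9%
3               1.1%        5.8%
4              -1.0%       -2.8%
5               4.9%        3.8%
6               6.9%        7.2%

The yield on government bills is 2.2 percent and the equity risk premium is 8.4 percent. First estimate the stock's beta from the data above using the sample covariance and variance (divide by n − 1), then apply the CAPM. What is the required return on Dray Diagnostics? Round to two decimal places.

8.63%

Mean R_i = (8.5 − 6.4 + 1.1 − 1.0 + 4.9 + 6.9) / 6 = 2.3333%
Mean R_m = (11.5 − 6.9 + 5.8 − 2.8 + 3.8 + 7.2) / 6 = 3.1000%
Σ(R_i − R̄_i)(R_m − R̄_m) = 175.9900  ⇒  Cov = 175.9900 / 5 = 35.1980
Σ(R_m − R̄_m)² = 229.9600  ⇒  Var(R_m) = 229.9600 / 5 = 45.9920
β = Cov / Var(R_m) = 35.1980 / 45.9920 = 0.7653
E(R) = R_f + β × MRP = 2.2% + 0.7653 × 8.4% = 8.63%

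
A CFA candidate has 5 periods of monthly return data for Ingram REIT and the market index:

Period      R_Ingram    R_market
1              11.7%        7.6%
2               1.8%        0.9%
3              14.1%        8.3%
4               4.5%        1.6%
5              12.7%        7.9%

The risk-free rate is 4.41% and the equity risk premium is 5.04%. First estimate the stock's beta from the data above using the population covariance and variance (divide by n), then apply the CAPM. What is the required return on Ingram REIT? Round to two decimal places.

Mean R_i = (11.7 + 1.8 + 14.1 + 4.5 + 12.7) / 5 = 8.9600%
Mean R_m = (7.6 + 0.9 + 8.3 + 1.6 + 7.9) / 5 = 5.2600%
Σ(R_i − R̄_i)(R_m − R̄_m) = 79.4520  ⇒  Cov = 79.4520 / 5 = 15.8904
Σ(R_m − R̄_m)² = 54.0920  ⇒  Var(R_m) = 54.0920 / 5 = 10.8184
β = Cov / Var(R_m) = 15.8904 / 10.8184 = 1.4688
E(R) = R_f + β × MRP = 4.41% + 1.4688 × 5.04% = 11.81%

11.81%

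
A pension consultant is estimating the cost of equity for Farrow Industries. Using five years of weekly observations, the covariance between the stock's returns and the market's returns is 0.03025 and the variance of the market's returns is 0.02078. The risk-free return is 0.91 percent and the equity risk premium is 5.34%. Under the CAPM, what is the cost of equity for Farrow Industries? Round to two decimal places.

β = Cov(R_i, R_m) / Var(R_m) = 0.03025 / 0.02078 = 1.4557
E(R) = R_f + β × MRP = 0.91% + 1.4557 × 5.34% = 8.68%

8.68%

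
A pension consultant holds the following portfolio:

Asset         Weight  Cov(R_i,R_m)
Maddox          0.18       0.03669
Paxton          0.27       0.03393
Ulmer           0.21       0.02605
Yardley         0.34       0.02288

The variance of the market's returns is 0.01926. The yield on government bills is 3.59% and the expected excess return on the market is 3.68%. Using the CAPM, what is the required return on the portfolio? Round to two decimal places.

β_Maddox = 0.03669 / 0.01926 = 1.9050
β_Paxton = 0.03393 / 0.01926 = 1.7617
β_Ulmer = 0.02605 / 0.01926 = 1.3525
β_Yardley = 0.02288 / 0.01926 = 1.1880
β_P = Σ w_i β_i = 0.18×1.9050 + 0.27×1.7617 + 0.21×1.3525 + 0.34×1.1880 = 1.5065
E(R_P) = R_f + β_P × MRP = 3.59% + 1.5065 × 3.68% = 9.13%

9.13%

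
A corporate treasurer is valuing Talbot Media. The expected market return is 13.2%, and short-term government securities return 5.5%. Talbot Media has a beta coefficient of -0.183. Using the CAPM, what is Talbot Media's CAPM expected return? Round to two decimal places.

4.09%

Market risk premium = E(R_m) − R_f = 13.2% − 5.5% = 7.70%
E(R) = R_f + β × MRP = 5.5% + -0.183 × 7.7% = 4.09%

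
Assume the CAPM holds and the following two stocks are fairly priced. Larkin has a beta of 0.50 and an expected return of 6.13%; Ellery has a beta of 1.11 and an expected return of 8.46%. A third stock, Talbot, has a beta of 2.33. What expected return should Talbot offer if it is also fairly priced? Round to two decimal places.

13.12%

MRP (SML slope) = (8.46% − 6.13%) / (1.11 − 0.50) = 2.33% / 0.61 = 3.8197%
R_f (intercept) = 6.13% − 0.50 × 3.8197% = 4.2202%
E(R_Talbot) = R_f + β × MRP = 4.2202% + 2.33 × 3.8197% = 13.12%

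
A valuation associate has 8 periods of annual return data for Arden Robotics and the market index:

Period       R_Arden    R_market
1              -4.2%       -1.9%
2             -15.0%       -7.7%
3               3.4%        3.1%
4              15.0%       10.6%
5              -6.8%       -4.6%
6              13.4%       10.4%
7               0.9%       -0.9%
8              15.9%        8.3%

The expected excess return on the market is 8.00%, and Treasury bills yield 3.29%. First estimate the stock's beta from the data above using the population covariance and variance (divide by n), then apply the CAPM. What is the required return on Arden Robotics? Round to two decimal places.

15.90%

Mean R_i = (-4.2 − 15.0 + 3.4 + 15.0 − 6.8 + 13.4 + 0.9 + 15.9) / 8 = 2.8250%
Mean R_m = (-1.9 − 7.7 + 3.1 + 10.6 − 4.6 + 10.4 − 0.9 + 8.3) / 8 = 2.1625%
Σ(R_i − R̄_i)(R_m − R̄_m) = 545.9475  ⇒  Cov = 545.9475 / 8 = 68.2434
Σ(R_m − R̄_m)² = 346.4788  ⇒  Var(R_m) = 346.4788 / 8 = 43.3099
β = Cov / Var(R_m) = 68.2434 / 43.3099 = 1.5757
E(R) = R_f + β × MRP = 3.29% + 1.5757 × 8.00% = 15.90%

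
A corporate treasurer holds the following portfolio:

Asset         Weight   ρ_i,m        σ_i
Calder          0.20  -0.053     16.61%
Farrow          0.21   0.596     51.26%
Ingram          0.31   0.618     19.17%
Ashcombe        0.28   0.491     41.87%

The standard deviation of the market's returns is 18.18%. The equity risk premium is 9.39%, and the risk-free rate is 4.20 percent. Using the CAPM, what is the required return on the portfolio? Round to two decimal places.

12.29%

β_Calder = -0.053 × 16.61% / 18.18% = -0.0484
β_Farrow = 0.596 × 51.26% / 18.18% = 1.6805
β_Ingram = 0.618 × 19.17% / 18.18% = 0.6517
β_Ashcombe = 0.491 × 41.87% / 18.18% = 1.1308
β_P = Σ w_i β_i = 0.20×-0.0484 + 0.21×1.6805 + 0.31×0.6517 + 0.28×1.1308 = 0.8619
E(R_P) = R_f + β_P × MRP = 4.20% + 0.8619 × 9.39% = 12.29%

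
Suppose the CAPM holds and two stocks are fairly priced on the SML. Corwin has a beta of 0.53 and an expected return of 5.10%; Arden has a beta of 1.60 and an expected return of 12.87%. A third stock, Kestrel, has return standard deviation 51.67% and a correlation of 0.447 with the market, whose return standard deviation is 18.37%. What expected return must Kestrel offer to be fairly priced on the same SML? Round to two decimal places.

MRP = (12.87% − 5.10%) / (1.60 − 0.53) = 7.2617%
R_f = 5.10% − 0.53 × 7.2617% = 1.2513%
β_Kestrel = ρ·σ_i/σ_m = 0.447 × 51.67 / 18.37 = 1.2573
E(R_Kestrel) = R_f + β × MRP = 1.2513% + 1.2573 × 7.2617% = 10.38%

10.38%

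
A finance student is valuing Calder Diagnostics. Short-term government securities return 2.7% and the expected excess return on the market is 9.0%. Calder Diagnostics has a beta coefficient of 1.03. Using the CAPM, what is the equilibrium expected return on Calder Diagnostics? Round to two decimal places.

E(R) = R_f + β × MRP = 2.7% + 1.03 × 9.0% = 11.97%

11.97%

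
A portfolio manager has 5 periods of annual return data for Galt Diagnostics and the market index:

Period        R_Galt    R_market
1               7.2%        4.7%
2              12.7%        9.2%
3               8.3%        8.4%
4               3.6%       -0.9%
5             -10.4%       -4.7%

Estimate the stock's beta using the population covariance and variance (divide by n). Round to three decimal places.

1.347

Mean R_i = (7.2 + 12.7 + 8.3 + 3.6 − 10.4) / 5 = 4.2800%
Mean R_m = (4.7 + 9.2 + 8.4 − 0.9 − 4.7) / 5 = 3.3400%
Σ(R_i − R̄_i)(R_m − R̄_m) = 194.5640  ⇒  Cov = 194.5640 / 5 = 38.9128
Σ(R_m − R̄_m)² = 144.4120  ⇒  Var(R_m) = 144.4120 / 5 = 28.8824
β = Cov / Var(R_m) = 38.9128 / 28.8824 = 1.3473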